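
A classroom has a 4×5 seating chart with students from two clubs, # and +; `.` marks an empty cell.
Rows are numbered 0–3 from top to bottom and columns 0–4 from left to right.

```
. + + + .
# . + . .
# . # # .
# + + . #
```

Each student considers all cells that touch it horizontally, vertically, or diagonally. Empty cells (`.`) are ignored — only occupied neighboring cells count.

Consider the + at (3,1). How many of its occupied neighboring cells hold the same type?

Occupied neighbors of (3,1): (2,0)=#, (2,2)=#, (3,0)=#, (3,2)=+.
Same type (+): 1 of 4.

1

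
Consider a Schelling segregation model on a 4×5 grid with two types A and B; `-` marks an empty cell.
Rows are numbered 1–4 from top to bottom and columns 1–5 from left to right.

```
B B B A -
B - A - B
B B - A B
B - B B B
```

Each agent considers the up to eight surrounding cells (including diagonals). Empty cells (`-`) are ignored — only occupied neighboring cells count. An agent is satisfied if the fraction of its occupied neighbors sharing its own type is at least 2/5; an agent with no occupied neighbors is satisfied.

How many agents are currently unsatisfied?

4

(1,1)B 2/2 ok
(1,2)B 3/4 ok
(1,3)B 1/3 unhappy
(1,4)A 1/3 unhappy
(2,1)B 4/4 ok
(2,3)A 2/5 ok
(2,5)B 1/3 unhappy
(3,1)B 3/3 ok
(3,2)B 4/5 ok
(3,4)A 1/6 unhappy
(3,5)B 3/4 ok
(4,1)B 2/2 ok
(4,3)B 2/3 ok
(4,4)B 3/4 ok
(4,5)B 2/3 ok
Unsatisfied: (1,3), (1,4), (2,5), (3,4) — 4 in total.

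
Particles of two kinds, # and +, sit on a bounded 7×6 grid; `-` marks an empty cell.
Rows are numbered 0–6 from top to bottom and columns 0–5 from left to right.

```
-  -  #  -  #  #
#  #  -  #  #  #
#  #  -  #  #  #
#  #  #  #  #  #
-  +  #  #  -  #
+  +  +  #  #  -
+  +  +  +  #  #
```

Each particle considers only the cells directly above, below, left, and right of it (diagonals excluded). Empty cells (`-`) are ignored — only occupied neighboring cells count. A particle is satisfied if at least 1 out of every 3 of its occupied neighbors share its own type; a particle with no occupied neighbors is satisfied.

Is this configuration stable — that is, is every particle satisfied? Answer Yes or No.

Yes

Row 0: (0,2)# 0/0 ✓ · (0,4)# 2/2 ✓ · (0,5)# 2/2 ✓
Row 1: (1,0)# 2/2 ✓ · (1,1)# 2/2 ✓ · (1,3)# 2/2 ✓ · (1,4)# 4/4 ✓ · (1,5)# 3/3 ✓
Row 2: (2,0)# 3/3 ✓ · (2,1)# 3/3 ✓ · (2,3)# 3/3 ✓ · (2,4)# 4/4 ✓ · (2,5)# 3/3 ✓
Row 3: (3,0)# 2/2 ✓ · (3,1)# 3/4 ✓ · (3,2)# 3/3 ✓ · (3,3)# 4/4 ✓ · (3,4)# 3/3 ✓ · (3,5)# 3/3 ✓
Row 4: (4,1)+ 1/3 ✓ · (4,2)# 2/4 ✓ · (4,3)# 3/3 ✓ · (4,5)# 1/1 ✓
Row 5: (5,0)+ 2/2 ✓ · (5,1)+ 4/4 ✓ · (5,2)+ 2/4 ✓ · (5,3)# 2/4 ✓ · (5,4)# 2/2 ✓
Row 6: (6,0)+ 2/2 ✓ · (6,1)+ 3/3 ✓ · (6,2)+ 3/3 ✓ · (6,3)+ 1/3 ✓ · (6,4)# 2/3 ✓ · (6,5)# 1/1 ✓
All meet the threshold, so the configuration is stable.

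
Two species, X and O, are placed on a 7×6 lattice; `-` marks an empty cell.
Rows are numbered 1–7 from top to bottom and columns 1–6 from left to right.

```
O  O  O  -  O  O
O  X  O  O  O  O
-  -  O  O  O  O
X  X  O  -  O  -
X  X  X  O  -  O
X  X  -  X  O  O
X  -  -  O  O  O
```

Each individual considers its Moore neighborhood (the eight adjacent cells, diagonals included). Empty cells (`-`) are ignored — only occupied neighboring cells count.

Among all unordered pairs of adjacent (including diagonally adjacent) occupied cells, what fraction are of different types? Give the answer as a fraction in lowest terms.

Scan each occupied cell's neighbors to the right and below (and the two forward diagonals) so each pair is counted once.
Row 1: O(1,1)–O(1,2)= O(1,1)–O(2,1)= O(1,1)–X(2,2)≠ O(1,2)–O(1,3)= O(1,2)–X(2,2)≠ O(1,2)–O(2,3)= O(1,2)–O(2,1)= O(1,3)–O(2,3)= O(1,3)–O(2,4)= O(1,3)–X(2,2)≠ O(1,5)–O(1,6)= O(1,5)–O(2,5)= O(1,5)–O(2,6)= O(1,5)–O(2,4)= O(1,6)–O(2,6)= O(1,6)–O(2,5)=  → 3/16 unlike.
Row 2: O(2,1)–X(2,2)≠ X(2,2)–O(2,3)≠ X(2,2)–O(3,3)≠ O(2,3)–O(2,4)= O(2,3)–O(3,3)= O(2,3)–O(3,4)= O(2,4)–O(2,5)= O(2,4)–O(3,4)= O(2,4)–O(3,5)= O(2,4)–O(3,3)= O(2,5)–O(2,6)= O(2,5)–O(3,5)= O(2,5)–O(3,6)= O(2,5)–O(3,4)= O(2,6)–O(3,6)= O(2,6)–O(3,5)=  → 3/16 unlike.
Row 3: O(3,3)–O(3,4)= O(3,3)–O(4,3)= O(3,3)–X(4,2)≠ O(3,4)–O(3,5)= O(3,4)–O(4,5)= O(3,4)–O(4,3)= O(3,5)–O(3,6)= O(3,5)–O(4,5)= O(3,6)–O(4,5)=  → 1/9 unlike.
Row 4: X(4,1)–X(4,2)= X(4,1)–X(5,1)= X(4,1)–X(5,2)= X(4,2)–O(4,3)≠ X(4,2)–X(5,2)= X(4,2)–X(5,3)= X(4,2)–X(5,1)= O(4,3)–X(5,3)≠ O(4,3)–O(5,4)= O(4,3)–X(5,2)≠ O(4,5)–O(5,6)= O(4,5)–O(5,4)=  → 3/12 unlike.
Row 5: X(5,1)–X(5,2)= X(5,1)–X(6,1)= X(5,1)–X(6,2)= X(5,2)–X(5,3)= X(5,2)–X(6,2)= X(5,2)–X(6,1)= X(5,3)–O(5,4)≠ X(5,3)–X(6,4)= X(5,3)–X(6,2)= O(5,4)–X(6,4)≠ O(5,4)–O(6,5)= O(5,6)–O(6,6)= O(5,6)–O(6,5)=  → 2/13 unlike.
Row 6: X(6,1)–X(6,2)= X(6,1)–X(7,1)= X(6,2)–X(7,1)= X(6,4)–O(6,5)≠ X(6,4)–O(7,4)≠ X(6,4)–O(7,5)≠ O(6,5)–O(6,6)= O(6,5)–O(7,5)= O(6,5)–O(7,6)= O(6,5)–O(7,4)= O(6,6)–O(7,6)= O(6,6)–O(7,5)=  → 3/12 unlike.
Row 7: O(7,4)–O(7,5)= O(7,5)–O(7,6)=  → 0/2 unlike.
Total adjacent occupied pairs: 80; unlike-type pairs: 15.
15/80 reduces to 3/16.

3/16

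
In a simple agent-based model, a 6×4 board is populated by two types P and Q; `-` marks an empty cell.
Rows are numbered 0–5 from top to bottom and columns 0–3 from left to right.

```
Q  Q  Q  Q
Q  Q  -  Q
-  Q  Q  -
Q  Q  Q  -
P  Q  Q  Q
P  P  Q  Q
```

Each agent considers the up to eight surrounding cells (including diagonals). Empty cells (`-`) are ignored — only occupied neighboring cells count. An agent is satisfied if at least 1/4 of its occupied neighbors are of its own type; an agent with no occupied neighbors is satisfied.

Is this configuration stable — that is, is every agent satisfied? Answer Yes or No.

Yes

(0,0)Q 3/3 ✓
(0,1)Q 4/4 ✓
(0,2)Q 4/4 ✓
(0,3)Q 2/2 ✓
(1,0)Q 4/4 ✓
(1,1)Q 6/6 ✓
(1,3)Q 3/3 ✓
(2,1)Q 6/6 ✓
(2,2)Q 5/5 ✓
(3,0)Q 3/4 ✓
(3,1)Q 6/7 ✓
(3,2)Q 6/6 ✓
(4,0)P 2/5 ✓
(4,1)Q 5/8 ✓
(4,2)Q 6/7 ✓
(4,3)Q 4/4 ✓
(5,0)P 2/3 ✓
(5,1)P 2/5 ✓
(5,2)Q 4/5 ✓
(5,3)Q 3/3 ✓
All meet the threshold, so the configuration is stable.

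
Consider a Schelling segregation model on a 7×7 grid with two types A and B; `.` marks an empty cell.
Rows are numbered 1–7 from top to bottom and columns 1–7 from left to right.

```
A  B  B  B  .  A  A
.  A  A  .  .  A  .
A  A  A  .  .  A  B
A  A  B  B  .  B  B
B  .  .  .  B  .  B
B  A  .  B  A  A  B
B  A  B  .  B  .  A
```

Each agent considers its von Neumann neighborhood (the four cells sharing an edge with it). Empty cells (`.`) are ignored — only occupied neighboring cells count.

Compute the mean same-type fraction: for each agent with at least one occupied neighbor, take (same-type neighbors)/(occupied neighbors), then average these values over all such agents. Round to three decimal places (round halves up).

0.547

Row 1: (1,1)A 0/1 · (1,2)B 1/3 · (1,3)B 2/3 · (1,4)B 1/1 · (1,6)A 2/2 · (1,7)A 1/1
Row 2: (2,2)A 2/3 · (2,3)A 2/3 · (2,6)A 2/2
Row 3: (3,1)A 2/2 · (3,2)A 4/4 · (3,3)A 2/3 · (3,6)A 1/3 · (3,7)B 1/2
Row 4: (4,1)A 2/3 · (4,2)A 2/3 · (4,3)B 1/3 · (4,4)B 1/1 · (4,6)B 1/2 · (4,7)B 3/3
Row 5: (5,1)B 1/2 · (5,5)B 0/1 · (5,7)B 2/2
Row 6: (6,1)B 2/3 · (6,2)A 1/2 · (6,4)B 0/1 · (6,5)A 1/4 · (6,6)A 1/2 · (6,7)B 1/3
Row 7: (7,1)B 1/2 · (7,2)A 1/3 · (7,3)B 0/1 · (7,5)B 0/1 · (7,7)A 0/1
Sum over 34 agents: 0/1 + 1/3 + 2/3 + 1/1 + 2/2 + 1/1 + 2/3 + 2/3 + 2/2 + 2/2 + 4/4 + 2/3 + 1/3 + 1/2 + 2/3 + 2/3 + 1/3 + 1/1 + 1/2 + 3/3 + 1/2 + 0/1 + 2/2 + 2/3 + 1/2 + 0/1 + 1/4 + 1/2 + 1/3 + 1/2 + 1/3 + 0/1 + 0/1 + 0/1 = 223/12; mean = 223/12 ÷ 34 = 223/408 = 0.546568… → 0.547.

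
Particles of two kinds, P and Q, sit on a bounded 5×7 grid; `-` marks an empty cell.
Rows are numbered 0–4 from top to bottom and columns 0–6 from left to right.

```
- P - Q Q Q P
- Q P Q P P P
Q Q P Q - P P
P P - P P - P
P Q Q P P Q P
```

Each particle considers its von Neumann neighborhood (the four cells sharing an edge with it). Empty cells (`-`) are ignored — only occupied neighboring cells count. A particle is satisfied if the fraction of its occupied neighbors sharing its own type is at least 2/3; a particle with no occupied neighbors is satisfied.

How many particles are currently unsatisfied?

Row 0: (0,1)P 0/1 ✗ · (0,3)Q 2/2 ✓ · (0,4)Q 2/3 ✓ · (0,5)Q 1/3 ✗ · (0,6)P 1/2 ✗
Row 1: (1,1)Q 1/3 ✗ · (1,2)P 1/3 ✗ · (1,3)Q 2/4 ✗ · (1,4)P 1/3 ✗ · (1,5)P 3/4 ✓ · (1,6)P 3/3 ✓
Row 2: (2,0)Q 1/2 ✗ · (2,1)Q 2/4 ✗ · (2,2)P 1/3 ✗ · (2,3)Q 1/3 ✗ · (2,5)P 2/2 ✓ · (2,6)P 3/3 ✓
Row 3: (3,0)P 2/3 ✓ · (3,1)P 1/3 ✗ · (3,3)P 2/3 ✓ · (3,4)P 2/2 ✓ · (3,6)P 2/2 ✓
Row 4: (4,0)P 1/2 ✗ · (4,1)Q 1/3 ✗ · (4,2)Q 1/2 ✗ · (4,3)P 2/3 ✓ · (4,4)P 2/3 ✓ · (4,5)Q 0/2 ✗ · (4,6)P 1/2 ✗
Unsatisfied: (0,1), (0,5), (0,6), (1,1), (1,2), (1,3), (1,4), (2,0), (2,1), (2,2), (2,3), (3,1), (4,0), (4,1), (4,2), (4,5), (4,6) — 17 in total.

17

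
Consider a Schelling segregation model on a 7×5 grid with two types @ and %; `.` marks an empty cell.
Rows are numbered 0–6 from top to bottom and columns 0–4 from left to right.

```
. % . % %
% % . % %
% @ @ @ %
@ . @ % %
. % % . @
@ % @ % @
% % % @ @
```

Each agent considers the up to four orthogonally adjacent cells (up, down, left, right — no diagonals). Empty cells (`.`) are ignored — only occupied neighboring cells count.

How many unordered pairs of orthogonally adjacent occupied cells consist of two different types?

Scan each occupied cell's neighbors to the right and below so each pair is counted once.
Row 0: %(0,1)–%(1,1)= %(0,3)–%(0,4)= %(0,3)–%(1,3)= %(0,4)–%(1,4)=  → 0/4 unlike.
Row 1: %(1,0)–%(1,1)= %(1,0)–%(2,0)= %(1,1)–@(2,1)≠ %(1,3)–%(1,4)= %(1,3)–@(2,3)≠ %(1,4)–%(2,4)=  → 2/6 unlike.
Row 2: %(2,0)–@(2,1)≠ %(2,0)–@(3,0)≠ @(2,1)–@(2,2)= @(2,2)–@(2,3)= @(2,2)–@(3,2)= @(2,3)–%(2,4)≠ @(2,3)–%(3,3)≠ %(2,4)–%(3,4)=  → 4/8 unlike.
Row 3: @(3,2)–%(3,3)≠ @(3,2)–%(4,2)≠ %(3,3)–%(3,4)= %(3,4)–@(4,4)≠  → 3/4 unlike.
Row 4: %(4,1)–%(4,2)= %(4,1)–%(5,1)= %(4,2)–@(5,2)≠ @(4,4)–@(5,4)=  → 1/4 unlike.
Row 5: @(5,0)–%(5,1)≠ @(5,0)–%(6,0)≠ %(5,1)–@(5,2)≠ %(5,1)–%(6,1)= @(5,2)–%(5,3)≠ @(5,2)–%(6,2)≠ %(5,3)–@(5,4)≠ %(5,3)–@(6,3)≠ @(5,4)–@(6,4)=  → 7/9 unlike.
Row 6: %(6,0)–%(6,1)= %(6,1)–%(6,2)= %(6,2)–@(6,3)≠ @(6,3)–@(6,4)=  → 1/4 unlike.
Total adjacent occupied pairs: 39; unlike-type pairs: 18.

18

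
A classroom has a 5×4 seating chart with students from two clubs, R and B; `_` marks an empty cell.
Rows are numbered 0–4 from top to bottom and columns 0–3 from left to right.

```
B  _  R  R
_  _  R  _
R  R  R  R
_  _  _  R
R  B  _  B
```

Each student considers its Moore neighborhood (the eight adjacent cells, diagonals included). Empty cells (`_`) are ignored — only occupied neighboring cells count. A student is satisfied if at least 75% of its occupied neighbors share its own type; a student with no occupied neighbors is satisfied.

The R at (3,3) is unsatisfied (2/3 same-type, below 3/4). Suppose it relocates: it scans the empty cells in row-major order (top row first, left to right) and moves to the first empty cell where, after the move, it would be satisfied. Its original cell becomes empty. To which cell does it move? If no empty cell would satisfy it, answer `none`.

Vacating (3,3). Empty cells in order:
  (0,1): 2/3 same-type → still unsatisfied.
  (1,0): 2/3 same-type → still unsatisfied.
  (1,1): 5/6 same-type → satisfied — stop here.

(1,1)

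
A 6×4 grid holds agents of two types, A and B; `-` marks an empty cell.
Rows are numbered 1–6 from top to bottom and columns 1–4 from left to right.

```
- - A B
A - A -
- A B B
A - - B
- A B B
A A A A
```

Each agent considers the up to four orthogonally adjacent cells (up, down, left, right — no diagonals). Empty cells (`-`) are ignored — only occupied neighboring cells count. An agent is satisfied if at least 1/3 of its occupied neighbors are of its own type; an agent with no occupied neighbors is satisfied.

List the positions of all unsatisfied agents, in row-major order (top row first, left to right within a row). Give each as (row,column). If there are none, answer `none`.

(1,4), (3,2)

Row 1: (1,3)A 1/2 ✓ · (1,4)B 0/1 ✗
Row 2: (2,1)A 0/0 ✓ · (2,3)A 1/2 ✓
Row 3: (3,2)A 0/1 ✗ · (3,3)B 1/3 ✓ · (3,4)B 2/2 ✓
Row 4: (4,1)A 0/0 ✓ · (4,4)B 2/2 ✓
Row 5: (5,2)A 1/2 ✓ · (5,3)B 1/3 ✓ · (5,4)B 2/3 ✓
Row 6: (6,1)A 1/1 ✓ · (6,2)A 3/3 ✓ · (6,3)A 2/3 ✓ · (6,4)A 1/2 ✓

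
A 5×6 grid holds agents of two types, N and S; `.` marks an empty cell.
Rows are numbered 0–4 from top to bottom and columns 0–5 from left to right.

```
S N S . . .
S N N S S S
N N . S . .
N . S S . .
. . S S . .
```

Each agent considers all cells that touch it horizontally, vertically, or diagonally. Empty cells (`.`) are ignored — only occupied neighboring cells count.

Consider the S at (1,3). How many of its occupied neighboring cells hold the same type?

Occupied neighbors of (1,3): (0,2)=S, (1,2)=N, (1,4)=S, (2,3)=S.
Same type (S): 3 of 4.

3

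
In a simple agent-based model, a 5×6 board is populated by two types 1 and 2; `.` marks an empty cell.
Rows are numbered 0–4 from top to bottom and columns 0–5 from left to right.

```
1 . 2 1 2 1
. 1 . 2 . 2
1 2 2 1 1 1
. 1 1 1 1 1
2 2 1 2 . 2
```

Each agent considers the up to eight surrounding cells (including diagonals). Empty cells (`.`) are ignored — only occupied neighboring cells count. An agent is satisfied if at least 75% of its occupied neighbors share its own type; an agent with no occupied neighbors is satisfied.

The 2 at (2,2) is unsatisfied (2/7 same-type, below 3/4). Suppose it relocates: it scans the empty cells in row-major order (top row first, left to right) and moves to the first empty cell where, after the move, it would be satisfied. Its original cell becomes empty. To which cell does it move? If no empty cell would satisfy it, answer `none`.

Vacating (2,2). Empty cells in order:
  (0,1): 1/3 same-type → still unsatisfied.
  (1,0): 1/4 same-type → still unsatisfied.
  (1,2): 3/6 same-type → still unsatisfied.
  (1,4): 3/8 same-type → still unsatisfied.
  (3,0): 3/5 same-type → still unsatisfied.
  (4,4): 2/5 same-type → still unsatisfied.

none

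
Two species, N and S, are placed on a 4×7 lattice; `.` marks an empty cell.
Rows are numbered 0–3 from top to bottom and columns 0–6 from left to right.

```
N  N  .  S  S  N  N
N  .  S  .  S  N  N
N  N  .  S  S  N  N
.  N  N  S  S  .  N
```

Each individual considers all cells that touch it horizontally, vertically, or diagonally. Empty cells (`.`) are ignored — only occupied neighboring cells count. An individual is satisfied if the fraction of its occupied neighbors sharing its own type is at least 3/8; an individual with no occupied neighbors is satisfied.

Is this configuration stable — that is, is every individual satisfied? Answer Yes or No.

(0,0)N 2/2 satisfied
(0,1)N 2/3 satisfied
(0,3)S 3/3 satisfied
(0,4)S 2/4 satisfied
(0,5)N 3/5 satisfied
(0,6)N 3/3 satisfied
(1,0)N 4/4 satisfied
(1,2)S 2/4 satisfied
(1,4)S 4/7 satisfied
(1,5)N 5/8 satisfied
(1,6)N 5/5 satisfied
(2,0)N 3/3 satisfied
(2,1)N 4/5 satisfied
(2,3)S 5/6 satisfied
(2,4)S 4/6 satisfied
(2,5)N 4/7 satisfied
(2,6)N 4/4 satisfied
(3,1)N 3/3 satisfied
(3,2)N 2/4 satisfied
(3,3)S 3/4 satisfied
(3,4)S 3/4 satisfied
(3,6)N 2/2 satisfied
All meet the threshold, so the configuration is stable.

Yes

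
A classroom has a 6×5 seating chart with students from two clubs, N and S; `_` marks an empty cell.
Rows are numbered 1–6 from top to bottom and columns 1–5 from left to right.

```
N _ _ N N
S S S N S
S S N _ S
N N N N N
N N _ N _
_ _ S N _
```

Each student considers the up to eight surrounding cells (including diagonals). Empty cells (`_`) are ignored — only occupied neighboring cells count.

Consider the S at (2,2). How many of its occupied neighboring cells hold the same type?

4

Occupied neighbors of (2,2): (1,1)=N, (2,1)=S, (2,3)=S, (3,1)=S, (3,2)=S, (3,3)=N.
Same type (S): 4 of 6.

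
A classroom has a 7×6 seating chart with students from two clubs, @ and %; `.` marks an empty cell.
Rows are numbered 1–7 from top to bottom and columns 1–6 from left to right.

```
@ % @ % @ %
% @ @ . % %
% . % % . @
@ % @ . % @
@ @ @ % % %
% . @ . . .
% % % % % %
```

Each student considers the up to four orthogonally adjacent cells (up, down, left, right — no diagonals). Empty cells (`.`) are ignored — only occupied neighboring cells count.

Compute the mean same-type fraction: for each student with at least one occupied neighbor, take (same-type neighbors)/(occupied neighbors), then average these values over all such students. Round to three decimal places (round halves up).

(1,1)@ 0/2
(1,2)% 0/3
(1,3)@ 1/3
(1,4)% 0/2
(1,5)@ 0/3
(1,6)% 1/2
(2,1)% 1/3
(2,2)@ 1/3
(2,3)@ 2/3
(2,5)% 1/2
(2,6)% 2/3
(3,1)% 1/2
(3,3)% 1/3
(3,4)% 1/1
(3,6)@ 1/2
(4,1)@ 1/3
(4,2)% 0/3
(4,3)@ 1/3
(4,5)% 1/2
(4,6)@ 1/3
(5,1)@ 2/3
(5,2)@ 2/3
(5,3)@ 3/4
(5,4)% 1/2
(5,5)% 3/3
(5,6)% 1/2
(6,1)% 1/2
(6,3)@ 1/2
(7,1)% 2/2
(7,2)% 2/2
(7,3)% 2/3
(7,4)% 2/2
(7,5)% 2/2
(7,6)% 1/1
Sum over 34 students: 0/2 + 0/3 + 1/3 + 0/2 + 0/3 + 1/2 + 1/3 + 1/3 + 2/3 + 1/2 + 2/3 + 1/2 + 1/3 + 1/1 + 1/2 + 1/3 + 0/3 + 1/3 + 1/2 + 1/3 + 2/3 + 2/3 + 3/4 + 1/2 + 3/3 + 1/2 + 1/2 + 1/2 + 2/2 + 2/2 + 2/3 + 2/2 + 2/2 + 1/1 = 215/12; mean = 215/12 ÷ 34 = 215/408 = 0.526960… → 0.527.

0.527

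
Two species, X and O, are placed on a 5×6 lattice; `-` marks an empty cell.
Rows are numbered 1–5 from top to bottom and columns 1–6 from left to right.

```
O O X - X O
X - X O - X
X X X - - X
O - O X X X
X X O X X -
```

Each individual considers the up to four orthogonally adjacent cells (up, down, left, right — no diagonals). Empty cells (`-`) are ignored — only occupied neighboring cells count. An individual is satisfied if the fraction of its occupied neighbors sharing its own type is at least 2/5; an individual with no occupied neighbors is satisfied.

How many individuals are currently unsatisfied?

6

(1,1)O 1/2 ok
(1,2)O 1/2 ok
(1,3)X 1/2 ok
(1,5)X 0/1 unhappy
(1,6)O 0/2 unhappy
(2,1)X 1/2 ok
(2,3)X 2/3 ok
(2,4)O 0/1 unhappy
(2,6)X 1/2 ok
(3,1)X 2/3 ok
(3,2)X 2/2 ok
(3,3)X 2/3 ok
(3,6)X 2/2 ok
(4,1)O 0/2 unhappy
(4,3)O 1/3 unhappy
(4,4)X 2/3 ok
(4,5)X 3/3 ok
(4,6)X 2/2 ok
(5,1)X 1/2 ok
(5,2)X 1/2 ok
(5,3)O 1/3 unhappy
(5,4)X 2/3 ok
(5,5)X 2/2 ok
Unsatisfied: (1,5), (1,6), (2,4), (4,1), (4,3), (5,3) — 6 in total.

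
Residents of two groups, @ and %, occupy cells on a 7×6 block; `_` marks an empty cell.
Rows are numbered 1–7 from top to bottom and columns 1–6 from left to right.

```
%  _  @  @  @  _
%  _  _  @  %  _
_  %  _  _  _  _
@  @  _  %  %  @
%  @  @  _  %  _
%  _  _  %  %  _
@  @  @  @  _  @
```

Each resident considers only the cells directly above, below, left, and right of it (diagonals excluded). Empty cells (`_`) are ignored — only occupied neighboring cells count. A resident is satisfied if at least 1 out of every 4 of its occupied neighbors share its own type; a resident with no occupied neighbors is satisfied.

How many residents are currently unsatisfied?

3

(1,1)% 1/1 ok
(1,3)@ 1/1 ok
(1,4)@ 3/3 ok
(1,5)@ 1/2 ok
(2,1)% 1/1 ok
(2,4)@ 1/2 ok
(2,5)% 0/2 unhappy
(3,2)% 0/1 unhappy
(4,1)@ 1/2 ok
(4,2)@ 2/3 ok
(4,4)% 1/1 ok
(4,5)% 2/3 ok
(4,6)@ 0/1 unhappy
(5,1)% 1/3 ok
(5,2)@ 2/3 ok
(5,3)@ 1/1 ok
(5,5)% 2/2 ok
(6,1)% 1/2 ok
(6,4)% 1/2 ok
(6,5)% 2/2 ok
(7,1)@ 1/2 ok
(7,2)@ 2/2 ok
(7,3)@ 2/2 ok
(7,4)@ 1/2 ok
(7,6)@ 0/0 ok
Unsatisfied: (2,5), (3,2), (4,6) — 3 in total.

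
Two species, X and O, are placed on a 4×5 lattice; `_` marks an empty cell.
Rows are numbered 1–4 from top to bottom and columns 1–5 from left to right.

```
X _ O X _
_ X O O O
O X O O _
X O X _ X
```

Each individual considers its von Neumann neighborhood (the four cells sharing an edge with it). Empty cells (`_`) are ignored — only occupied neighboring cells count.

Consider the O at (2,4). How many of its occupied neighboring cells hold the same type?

Occupied neighbors of (2,4): (1,4)=X, (3,4)=O, (2,3)=O, (2,5)=O.
Same type (O): 3 of 4.

3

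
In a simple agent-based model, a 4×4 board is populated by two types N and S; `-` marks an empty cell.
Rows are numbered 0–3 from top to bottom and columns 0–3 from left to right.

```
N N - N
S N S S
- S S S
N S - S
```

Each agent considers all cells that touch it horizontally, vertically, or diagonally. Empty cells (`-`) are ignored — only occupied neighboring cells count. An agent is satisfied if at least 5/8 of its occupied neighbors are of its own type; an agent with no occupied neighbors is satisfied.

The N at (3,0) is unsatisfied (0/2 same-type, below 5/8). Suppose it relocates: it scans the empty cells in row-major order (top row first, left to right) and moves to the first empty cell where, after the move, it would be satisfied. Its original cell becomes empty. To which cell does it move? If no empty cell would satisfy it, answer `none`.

none

Vacating (3,0). Empty cells in order:
  (0,2): 3/5 same-type → still unsatisfied.
  (2,0): 1/4 same-type → still unsatisfied.
  (3,2): 0/5 same-type → still unsatisfied.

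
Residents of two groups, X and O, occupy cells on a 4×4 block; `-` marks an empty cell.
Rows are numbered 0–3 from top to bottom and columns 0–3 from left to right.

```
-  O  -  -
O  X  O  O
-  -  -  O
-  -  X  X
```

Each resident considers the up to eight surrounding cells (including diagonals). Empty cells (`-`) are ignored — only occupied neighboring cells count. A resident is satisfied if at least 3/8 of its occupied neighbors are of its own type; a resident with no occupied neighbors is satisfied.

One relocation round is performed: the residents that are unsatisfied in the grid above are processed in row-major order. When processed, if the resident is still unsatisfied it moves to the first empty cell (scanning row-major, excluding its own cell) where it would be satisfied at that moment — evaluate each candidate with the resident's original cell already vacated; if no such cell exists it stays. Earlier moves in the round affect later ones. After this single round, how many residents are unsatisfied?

0

Initially unsatisfied (in order): (1,1).
  (1,1) → (2,2).
Resulting grid:
- O - -
O - O O
- - X O
- - X X
All satisfied now.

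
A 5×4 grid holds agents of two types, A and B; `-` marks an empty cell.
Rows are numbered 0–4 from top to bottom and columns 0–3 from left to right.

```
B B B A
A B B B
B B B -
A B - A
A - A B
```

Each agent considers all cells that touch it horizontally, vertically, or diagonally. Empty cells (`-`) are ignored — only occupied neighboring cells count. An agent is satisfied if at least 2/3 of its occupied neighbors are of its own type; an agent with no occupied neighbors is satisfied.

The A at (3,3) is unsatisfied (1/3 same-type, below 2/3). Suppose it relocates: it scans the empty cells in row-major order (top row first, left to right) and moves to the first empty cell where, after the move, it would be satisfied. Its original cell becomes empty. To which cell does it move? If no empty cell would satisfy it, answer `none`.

(4,1)

Vacating (3,3). Empty cells in order:
  (2,3): 0/3 same-type → still unsatisfied.
  (3,2): 1/5 same-type → still unsatisfied.
  (4,1): 3/4 same-type → satisfied — stop here.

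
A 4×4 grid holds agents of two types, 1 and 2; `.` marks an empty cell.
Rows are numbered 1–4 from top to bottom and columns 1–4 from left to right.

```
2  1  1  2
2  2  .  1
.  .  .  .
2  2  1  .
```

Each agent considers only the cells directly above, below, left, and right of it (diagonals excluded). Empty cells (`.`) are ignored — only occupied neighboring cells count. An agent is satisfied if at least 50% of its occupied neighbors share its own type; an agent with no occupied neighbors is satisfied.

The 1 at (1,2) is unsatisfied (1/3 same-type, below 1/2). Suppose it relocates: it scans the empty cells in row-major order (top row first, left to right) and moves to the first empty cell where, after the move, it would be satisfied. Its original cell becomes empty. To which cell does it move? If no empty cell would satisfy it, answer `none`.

(2,3)

Vacating (1,2). Empty cells in order:
  (2,3): 2/3 same-type → satisfied — stop here.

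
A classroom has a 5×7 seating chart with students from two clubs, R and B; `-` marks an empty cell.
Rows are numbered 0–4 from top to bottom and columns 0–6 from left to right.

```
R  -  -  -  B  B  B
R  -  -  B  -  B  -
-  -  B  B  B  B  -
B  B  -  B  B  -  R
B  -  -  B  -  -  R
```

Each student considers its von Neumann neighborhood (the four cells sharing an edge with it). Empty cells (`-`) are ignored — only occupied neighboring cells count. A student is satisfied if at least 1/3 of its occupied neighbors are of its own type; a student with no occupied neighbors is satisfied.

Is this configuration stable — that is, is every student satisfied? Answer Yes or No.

Yes

Row 0: (0,0)R 1/1 ok · (0,4)B 1/1 ok · (0,5)B 3/3 ok · (0,6)B 1/1 ok
Row 1: (1,0)R 1/1 ok · (1,3)B 1/1 ok · (1,5)B 2/2 ok
Row 2: (2,2)B 1/1 ok · (2,3)B 4/4 ok · (2,4)B 3/3 ok · (2,5)B 2/2 ok
Row 3: (3,0)B 2/2 ok · (3,1)B 1/1 ok · (3,3)B 3/3 ok · (3,4)B 2/2 ok · (3,6)R 1/1 ok
Row 4: (4,0)B 1/1 ok · (4,3)B 1/1 ok · (4,6)R 1/1 ok
All meet the threshold, so the configuration is stable.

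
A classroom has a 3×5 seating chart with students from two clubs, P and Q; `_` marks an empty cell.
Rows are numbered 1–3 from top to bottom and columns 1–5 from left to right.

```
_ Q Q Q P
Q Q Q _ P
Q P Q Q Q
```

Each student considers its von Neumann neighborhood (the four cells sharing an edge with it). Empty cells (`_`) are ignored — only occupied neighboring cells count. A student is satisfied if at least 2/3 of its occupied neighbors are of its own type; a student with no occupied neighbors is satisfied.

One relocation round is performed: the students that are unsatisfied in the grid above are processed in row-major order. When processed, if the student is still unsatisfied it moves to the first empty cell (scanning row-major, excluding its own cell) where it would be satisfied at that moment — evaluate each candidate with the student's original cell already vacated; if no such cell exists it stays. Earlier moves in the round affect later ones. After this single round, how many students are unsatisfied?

3

Initially unsatisfied (in order): (1,4), (1,5), (2,5), (3,1), (3,2), (3,5).
  (1,4) → (1,1).
  (1,5): now satisfied by earlier moves; stays.
  (2,5): no empty cell satisfies it; stays.
  (3,1) → (2,4).
  (3,2): no empty cell satisfies it; stays.
  (3,5) → (1,4).
Resulting grid:
Q Q Q Q P
Q Q Q Q P
_ P Q Q _
Unsatisfied now: (1,5), (2,5), (3,2).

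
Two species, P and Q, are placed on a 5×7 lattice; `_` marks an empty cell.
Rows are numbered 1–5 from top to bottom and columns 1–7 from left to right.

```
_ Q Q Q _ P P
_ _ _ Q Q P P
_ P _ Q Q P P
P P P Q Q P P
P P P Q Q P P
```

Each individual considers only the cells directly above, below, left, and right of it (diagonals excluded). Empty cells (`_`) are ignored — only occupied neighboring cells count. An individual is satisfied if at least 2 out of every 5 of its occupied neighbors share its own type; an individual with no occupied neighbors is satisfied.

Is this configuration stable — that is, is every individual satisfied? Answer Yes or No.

Row 1: (1,2)Q 1/1 satisfied · (1,3)Q 2/2 satisfied · (1,4)Q 2/2 satisfied · (1,6)P 2/2 satisfied · (1,7)P 2/2 satisfied
Row 2: (2,4)Q 3/3 satisfied · (2,5)Q 2/3 satisfied · (2,6)P 3/4 satisfied · (2,7)P 3/3 satisfied
Row 3: (3,2)P 1/1 satisfied · (3,4)Q 3/3 satisfied · (3,5)Q 3/4 satisfied · (3,6)P 3/4 satisfied · (3,7)P 3/3 satisfied
Row 4: (4,1)P 2/2 satisfied · (4,2)P 4/4 satisfied · (4,3)P 2/3 satisfied · (4,4)Q 3/4 satisfied · (4,5)Q 3/4 satisfied · (4,6)P 3/4 satisfied · (4,7)P 3/3 satisfied
Row 5: (5,1)P 2/2 satisfied · (5,2)P 3/3 satisfied · (5,3)P 2/3 satisfied · (5,4)Q 2/3 satisfied · (5,5)Q 2/3 satisfied · (5,6)P 2/3 satisfied · (5,7)P 2/2 satisfied
All meet the threshold, so the configuration is stable.

Yes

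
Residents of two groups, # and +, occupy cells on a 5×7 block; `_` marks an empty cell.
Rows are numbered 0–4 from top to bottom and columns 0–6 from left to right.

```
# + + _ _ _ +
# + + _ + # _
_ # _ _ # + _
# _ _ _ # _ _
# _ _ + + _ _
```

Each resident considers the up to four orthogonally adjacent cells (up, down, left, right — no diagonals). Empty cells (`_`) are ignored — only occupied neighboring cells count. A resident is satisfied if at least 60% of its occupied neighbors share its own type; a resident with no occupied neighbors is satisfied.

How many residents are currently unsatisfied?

(0,0)# 1/2 not
(0,1)+ 2/3 satisfied
(0,2)+ 2/2 satisfied
(0,6)+ 0/0 satisfied
(1,0)# 1/2 not
(1,1)+ 2/4 not
(1,2)+ 2/2 satisfied
(1,4)+ 0/2 not
(1,5)# 0/2 not
(2,1)# 0/1 not
(2,4)# 1/3 not
(2,5)+ 0/2 not
(3,0)# 1/1 satisfied
(3,4)# 1/2 not
(4,0)# 1/1 satisfied
(4,3)+ 1/1 satisfied
(4,4)+ 1/2 not
Unsatisfied: (0,0), (1,0), (1,1), (1,4), (1,5), (2,1), (2,4), (2,5), (3,4), (4,4) — 10 in total.

10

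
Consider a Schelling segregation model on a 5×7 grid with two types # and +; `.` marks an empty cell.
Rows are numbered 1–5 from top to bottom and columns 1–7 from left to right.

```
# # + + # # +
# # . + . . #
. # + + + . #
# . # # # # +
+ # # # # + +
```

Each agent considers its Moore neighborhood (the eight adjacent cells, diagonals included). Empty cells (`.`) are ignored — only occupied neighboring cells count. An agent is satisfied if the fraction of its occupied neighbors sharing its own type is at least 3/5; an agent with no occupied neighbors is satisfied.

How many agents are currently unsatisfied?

Row 1: (1,1)# 3/3 ✓ · (1,2)# 3/4 ✓ · (1,3)+ 2/4 ✗ · (1,4)+ 2/3 ✓ · (1,5)# 1/3 ✗ · (1,6)# 2/3 ✓ · (1,7)+ 0/2 ✗
Row 2: (2,1)# 4/4 ✓ · (2,2)# 4/6 ✓ · (2,4)+ 5/6 ✓ · (2,7)# 2/3 ✓
Row 3: (3,2)# 4/5 ✓ · (3,3)+ 2/6 ✗ · (3,4)+ 3/6 ✗ · (3,5)+ 2/5 ✗ · (3,7)# 2/3 ✓
Row 4: (4,1)# 2/3 ✓ · (4,3)# 5/7 ✓ · (4,4)# 5/8 ✓ · (4,5)# 4/7 ✗ · (4,6)# 3/7 ✗ · (4,7)+ 2/4 ✗
Row 5: (5,1)+ 0/2 ✗ · (5,2)# 3/4 ✓ · (5,3)# 4/4 ✓ · (5,4)# 5/5 ✓ · (5,5)# 4/5 ✓ · (5,6)+ 2/5 ✗ · (5,7)+ 2/3 ✓
Unsatisfied: (1,3), (1,5), (1,7), (3,3), (3,4), (3,5), (4,5), (4,6), (4,7), (5,1), (5,6) — 11 in total.

11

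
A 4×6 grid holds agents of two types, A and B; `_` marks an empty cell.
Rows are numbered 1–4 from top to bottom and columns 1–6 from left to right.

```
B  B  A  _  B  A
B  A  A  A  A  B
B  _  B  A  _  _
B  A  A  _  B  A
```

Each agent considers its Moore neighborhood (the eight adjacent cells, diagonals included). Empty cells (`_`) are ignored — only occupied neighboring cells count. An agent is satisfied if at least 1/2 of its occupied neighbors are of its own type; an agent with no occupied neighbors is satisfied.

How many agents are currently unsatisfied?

Row 1: (1,1)B 2/3 satisfied · (1,2)B 2/5 not · (1,3)A 3/4 satisfied · (1,5)B 1/4 not · (1,6)A 1/3 not
Row 2: (2,1)B 3/4 satisfied · (2,2)A 2/7 not · (2,3)A 4/6 satisfied · (2,4)A 4/6 satisfied · (2,5)A 3/5 satisfied · (2,6)B 1/3 not
Row 3: (3,1)B 2/4 satisfied · (3,3)B 0/6 not · (3,4)A 4/6 satisfied
Row 4: (4,1)B 1/2 satisfied · (4,2)A 1/4 not · (4,3)A 2/3 satisfied · (4,5)B 0/2 not · (4,6)A 0/1 not
Unsatisfied: (1,2), (1,5), (1,6), (2,2), (2,6), (3,3), (4,2), (4,5), (4,6) — 9 in total.

9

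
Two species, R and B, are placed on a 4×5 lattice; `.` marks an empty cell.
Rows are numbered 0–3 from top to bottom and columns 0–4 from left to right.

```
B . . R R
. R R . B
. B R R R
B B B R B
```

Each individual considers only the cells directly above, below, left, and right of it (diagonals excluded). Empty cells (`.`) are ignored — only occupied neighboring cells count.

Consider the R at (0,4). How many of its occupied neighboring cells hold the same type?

Occupied neighbors of (0,4): (1,4)=B, (0,3)=R.
Same type (R): 1 of 2.

1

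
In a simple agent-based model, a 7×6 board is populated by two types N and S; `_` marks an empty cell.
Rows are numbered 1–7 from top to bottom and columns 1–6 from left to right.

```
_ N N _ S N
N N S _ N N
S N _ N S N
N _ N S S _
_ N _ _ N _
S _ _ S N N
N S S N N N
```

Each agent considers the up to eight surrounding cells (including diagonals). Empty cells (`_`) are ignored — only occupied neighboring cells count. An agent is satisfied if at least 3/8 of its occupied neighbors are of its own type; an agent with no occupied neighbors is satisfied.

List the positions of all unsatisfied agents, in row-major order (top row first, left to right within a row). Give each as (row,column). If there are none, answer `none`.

(1,5), (2,3), (3,1), (3,4), (3,5), (6,1), (6,4), (7,1)

Row 1: (1,2)N 3/4 satisfied · (1,3)N 2/3 satisfied · (1,5)S 0/3 not · (1,6)N 2/3 satisfied
Row 2: (2,1)N 3/4 satisfied · (2,2)N 4/6 satisfied · (2,3)S 0/5 not · (2,5)N 4/6 satisfied · (2,6)N 3/5 satisfied
Row 3: (3,1)S 0/4 not · (3,2)N 4/6 satisfied · (3,4)N 2/6 not · (3,5)S 2/6 not · (3,6)N 2/4 satisfied
Row 4: (4,1)N 2/3 satisfied · (4,3)N 3/4 satisfied · (4,4)S 2/5 satisfied · (4,5)S 2/5 satisfied
Row 5: (5,2)N 2/3 satisfied · (5,5)N 2/5 satisfied
Row 6: (6,1)S 1/3 not · (6,4)S 1/5 not · (6,5)N 5/6 satisfied · (6,6)N 4/4 satisfied
Row 7: (7,1)N 0/2 not · (7,2)S 2/3 satisfied · (7,3)S 2/3 satisfied · (7,4)N 2/4 satisfied · (7,5)N 4/5 satisfied · (7,6)N 3/3 satisfied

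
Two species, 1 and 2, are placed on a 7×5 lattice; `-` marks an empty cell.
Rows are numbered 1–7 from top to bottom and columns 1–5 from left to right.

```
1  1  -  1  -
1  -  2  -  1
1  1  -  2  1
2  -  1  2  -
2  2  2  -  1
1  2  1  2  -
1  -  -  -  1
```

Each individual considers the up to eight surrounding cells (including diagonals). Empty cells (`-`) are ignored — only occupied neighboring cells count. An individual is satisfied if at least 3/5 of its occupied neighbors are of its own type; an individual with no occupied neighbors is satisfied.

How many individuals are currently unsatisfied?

Row 1: (1,1)1 2/2 ok · (1,2)1 2/3 ok · (1,4)1 1/2 unhappy
Row 2: (2,1)1 4/4 ok · (2,3)2 1/4 unhappy · (2,5)1 2/3 ok
Row 3: (3,1)1 2/3 ok · (3,2)1 3/5 ok · (3,4)2 2/5 unhappy · (3,5)1 1/3 unhappy
Row 4: (4,1)2 2/4 unhappy · (4,3)1 1/5 unhappy · (4,4)2 2/5 unhappy
Row 5: (5,1)2 3/4 ok · (5,2)2 4/7 unhappy · (5,3)2 4/6 ok · (5,5)1 0/2 unhappy
Row 6: (6,1)1 1/4 unhappy · (6,2)2 3/6 unhappy · (6,3)1 0/4 unhappy · (6,4)2 1/4 unhappy
Row 7: (7,1)1 1/2 unhappy · (7,5)1 0/1 unhappy
Unsatisfied: (1,4), (2,3), (3,4), (3,5), (4,1), (4,3), (4,4), (5,2), (5,5), (6,1), (6,2), (6,3), (6,4), (7,1), (7,5) — 15 in total.

15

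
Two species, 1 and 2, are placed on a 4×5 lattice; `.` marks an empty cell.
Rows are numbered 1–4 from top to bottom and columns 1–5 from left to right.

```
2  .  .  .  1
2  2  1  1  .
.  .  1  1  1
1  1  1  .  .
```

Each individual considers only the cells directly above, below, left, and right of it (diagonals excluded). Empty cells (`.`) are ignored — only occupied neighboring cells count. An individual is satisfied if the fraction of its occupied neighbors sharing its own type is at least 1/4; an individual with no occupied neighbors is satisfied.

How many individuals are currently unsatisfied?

0

(1,1)2 1/1 ✓
(1,5)1 0/0 ✓
(2,1)2 2/2 ✓
(2,2)2 1/2 ✓
(2,3)1 2/3 ✓
(2,4)1 2/2 ✓
(3,3)1 3/3 ✓
(3,4)1 3/3 ✓
(3,5)1 1/1 ✓
(4,1)1 1/1 ✓
(4,2)1 2/2 ✓
(4,3)1 2/2 ✓
Every one meets the threshold.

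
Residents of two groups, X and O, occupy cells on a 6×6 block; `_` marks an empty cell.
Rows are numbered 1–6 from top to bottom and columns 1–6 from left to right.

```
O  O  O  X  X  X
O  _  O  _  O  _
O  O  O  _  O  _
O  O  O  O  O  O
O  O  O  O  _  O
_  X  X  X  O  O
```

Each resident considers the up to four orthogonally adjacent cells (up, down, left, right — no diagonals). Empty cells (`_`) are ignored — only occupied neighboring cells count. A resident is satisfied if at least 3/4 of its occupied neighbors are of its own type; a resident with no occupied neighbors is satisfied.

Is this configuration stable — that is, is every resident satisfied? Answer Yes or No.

No

Row 1: (1,1)O 2/2 ok · (1,2)O 2/2 ok · (1,3)O 2/3 unhappy · (1,4)X 1/2 unhappy · (1,5)X 2/3 unhappy · (1,6)X 1/1 ok
Row 2: (2,1)O 2/2 ok · (2,3)O 2/2 ok · (2,5)O 1/2 unhappy
Row 3: (3,1)O 3/3 ok · (3,2)O 3/3 ok · (3,3)O 3/3 ok · (3,5)O 2/2 ok
Row 4: (4,1)O 3/3 ok · (4,2)O 4/4 ok · (4,3)O 4/4 ok · (4,4)O 3/3 ok · (4,5)O 3/3 ok · (4,6)O 2/2 ok
Row 5: (5,1)O 2/2 ok · (5,2)O 3/4 ok · (5,3)O 3/4 ok · (5,4)O 2/3 unhappy · (5,6)O 2/2 ok
Row 6: (6,2)X 1/2 unhappy · (6,3)X 2/3 unhappy · (6,4)X 1/3 unhappy · (6,5)O 1/2 unhappy · (6,6)O 2/2 ok
For instance (1,3) has only 2/3 same-type neighbors, below 3/4.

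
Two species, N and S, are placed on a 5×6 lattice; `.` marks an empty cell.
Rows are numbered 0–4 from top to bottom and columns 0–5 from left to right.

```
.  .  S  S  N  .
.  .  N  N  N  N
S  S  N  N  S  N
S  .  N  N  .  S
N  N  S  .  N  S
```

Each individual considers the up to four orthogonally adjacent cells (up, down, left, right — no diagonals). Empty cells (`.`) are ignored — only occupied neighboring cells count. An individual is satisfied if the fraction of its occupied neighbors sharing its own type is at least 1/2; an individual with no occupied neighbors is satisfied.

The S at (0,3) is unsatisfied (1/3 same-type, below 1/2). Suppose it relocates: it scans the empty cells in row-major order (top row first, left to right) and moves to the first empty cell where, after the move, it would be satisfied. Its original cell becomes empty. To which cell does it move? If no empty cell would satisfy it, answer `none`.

Vacating (0,3). Empty cells in order:
  (0,0): 0/0 same-type → satisfied — stop here.

(0,0)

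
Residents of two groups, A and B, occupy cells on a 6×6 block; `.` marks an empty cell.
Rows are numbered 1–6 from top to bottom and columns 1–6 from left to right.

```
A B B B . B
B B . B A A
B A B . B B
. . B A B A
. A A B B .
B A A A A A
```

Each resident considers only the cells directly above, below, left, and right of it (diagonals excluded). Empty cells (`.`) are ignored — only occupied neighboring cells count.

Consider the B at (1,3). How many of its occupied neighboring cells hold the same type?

2

Occupied neighbors of (1,3): (1,2)=B, (1,4)=B.
Same type (B): 2 of 2.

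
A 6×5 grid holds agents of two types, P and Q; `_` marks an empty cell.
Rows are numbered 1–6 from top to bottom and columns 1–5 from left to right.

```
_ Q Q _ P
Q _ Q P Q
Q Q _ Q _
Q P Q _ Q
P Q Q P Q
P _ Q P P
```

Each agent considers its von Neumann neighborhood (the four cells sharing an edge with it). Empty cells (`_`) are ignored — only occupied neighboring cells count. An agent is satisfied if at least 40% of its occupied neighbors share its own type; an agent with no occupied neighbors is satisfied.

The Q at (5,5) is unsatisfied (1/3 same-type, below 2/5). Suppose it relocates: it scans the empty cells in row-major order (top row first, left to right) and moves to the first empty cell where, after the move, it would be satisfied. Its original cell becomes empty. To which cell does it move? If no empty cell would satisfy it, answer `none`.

Vacating (5,5). Empty cells in order:
  (1,1): 2/2 same-type → satisfied — stop here.

(1,1)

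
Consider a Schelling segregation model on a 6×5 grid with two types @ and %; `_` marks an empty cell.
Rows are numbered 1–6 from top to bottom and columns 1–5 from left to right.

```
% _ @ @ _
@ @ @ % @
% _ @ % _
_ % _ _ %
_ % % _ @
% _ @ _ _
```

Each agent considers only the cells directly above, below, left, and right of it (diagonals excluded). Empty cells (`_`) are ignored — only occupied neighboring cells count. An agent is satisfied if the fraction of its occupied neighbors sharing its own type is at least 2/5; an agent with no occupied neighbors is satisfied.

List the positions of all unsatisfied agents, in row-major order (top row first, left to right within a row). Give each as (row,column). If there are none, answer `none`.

(1,1), (2,1), (2,4), (2,5), (3,1), (4,5), (5,5), (6,3)

(1,1)% 0/1 not
(1,3)@ 2/2 satisfied
(1,4)@ 1/2 satisfied
(2,1)@ 1/3 not
(2,2)@ 2/2 satisfied
(2,3)@ 3/4 satisfied
(2,4)% 1/4 not
(2,5)@ 0/1 not
(3,1)% 0/1 not
(3,3)@ 1/2 satisfied
(3,4)% 1/2 satisfied
(4,2)% 1/1 satisfied
(4,5)% 0/1 not
(5,2)% 2/2 satisfied
(5,3)% 1/2 satisfied
(5,5)@ 0/1 not
(6,1)% 0/0 satisfied
(6,3)@ 0/1 not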